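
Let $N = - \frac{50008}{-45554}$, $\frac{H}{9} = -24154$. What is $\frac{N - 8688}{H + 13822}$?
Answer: $\frac{49465393}{1159144307} \approx 0.042674$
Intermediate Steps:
$H = -217386$ ($H = 9 \left(-24154\right) = -217386$)
$N = \frac{25004}{22777}$ ($N = \left(-50008\right) \left(- \frac{1}{45554}\right) = \frac{25004}{22777} \approx 1.0978$)
$\frac{N - 8688}{H + 13822} = \frac{\frac{25004}{22777} - 8688}{-217386 + 13822} = - \frac{197861572}{22777 \left(-203564\right)} = \left(- \frac{197861572}{22777}\right) \left(- \frac{1}{203564}\right) = \frac{49465393}{1159144307}$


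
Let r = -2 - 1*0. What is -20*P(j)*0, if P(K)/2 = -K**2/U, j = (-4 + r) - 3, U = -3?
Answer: 0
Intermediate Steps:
r = -2 (r = -2 + 0 = -2)
j = -9 (j = (-4 - 2) - 3 = -6 - 3 = -9)
P(K) = 2*K**2/3 (P(K) = 2*(-K**2/(-3)) = 2*(-K**2*(-1)/3) = 2*(-(-1)*K**2/3) = 2*(K**2/3) = 2*K**2/3)
-20*P(j)*0 = -40*(-9)**2/3*0 = -40*81/3*0 = -20*54*0 = -1080*0 = 0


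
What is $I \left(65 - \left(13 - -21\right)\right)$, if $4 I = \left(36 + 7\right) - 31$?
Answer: $93$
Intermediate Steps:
$I = 3$ ($I = \frac{\left(36 + 7\right) - 31}{4} = \frac{43 - 31}{4} = \frac{1}{4} \cdot 12 = 3$)
$I \left(65 - \left(13 - -21\right)\right) = 3 \left(65 - \left(13 - -21\right)\right) = 3 \left(65 - 34\right) = 3 \cdot 31 = 93$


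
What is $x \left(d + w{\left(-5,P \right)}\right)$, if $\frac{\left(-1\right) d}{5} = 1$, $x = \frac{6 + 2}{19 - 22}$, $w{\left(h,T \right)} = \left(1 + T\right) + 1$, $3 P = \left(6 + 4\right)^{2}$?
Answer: $- \frac{728}{9} \approx -80.889$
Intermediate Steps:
$P = \frac{100}{3}$ ($P = \frac{\left(6 + 4\right)^{2}}{3} = \frac{10^{2}}{3} = \frac{1}{3} \cdot 100 = \frac{100}{3} \approx 33.333$)
$w{\left(h,T \right)} = 2 + T$
$x = - \frac{8}{3}$ ($x = \frac{8}{-3} = 8 \left(- \frac{1}{3}\right) = - \frac{8}{3} \approx -2.6667$)
$d = -5$ ($d = \left(-5\right) 1 = -5$)
$x \left(d + w{\left(-5,P \right)}\right) = - \frac{8 \left(-5 + \left(2 + \frac{100}{3}\right)\right)}{3} = - \frac{8 \left(-5 + \frac{106}{3}\right)}{3} = \left(- \frac{8}{3}\right) \frac{91}{3} = - \frac{728}{9}$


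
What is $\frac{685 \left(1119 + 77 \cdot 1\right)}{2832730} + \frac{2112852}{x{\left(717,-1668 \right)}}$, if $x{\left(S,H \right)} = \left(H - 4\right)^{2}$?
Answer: $\frac{206886234845}{197978366608} \approx 1.045$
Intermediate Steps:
$x{\left(S,H \right)} = \left(-4 + H\right)^{2}$
$\frac{685 \left(1119 + 77 \cdot 1\right)}{2832730} + \frac{2112852}{x{\left(717,-1668 \right)}} = \frac{685 \left(1119 + 77 \cdot 1\right)}{2832730} + \frac{2112852}{\left(-4 - 1668\right)^{2}} = 685 \left(1119 + 77\right) \frac{1}{2832730} + \frac{2112852}{\left(-1672\right)^{2}} = 685 \cdot 1196 \cdot \frac{1}{2832730} + \frac{2112852}{2795584} = 819260 \cdot \frac{1}{2832730} + 2112852 \cdot \frac{1}{2795584} = \frac{81926}{283273} + \frac{528213}{698896} = \frac{206886234845}{197978366608}$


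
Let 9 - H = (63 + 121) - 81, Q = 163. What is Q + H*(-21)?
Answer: 2137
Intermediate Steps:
H = -94 (H = 9 - ((63 + 121) - 81) = 9 - (184 - 81) = 9 - 1*103 = 9 - 103 = -94)
Q + H*(-21) = 163 - 94*(-21) = 163 + 1974 = 2137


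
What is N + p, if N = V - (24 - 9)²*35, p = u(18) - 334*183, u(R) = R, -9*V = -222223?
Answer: -398588/9 ≈ -44288.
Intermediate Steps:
V = 222223/9 (V = -⅑*(-222223) = 222223/9 ≈ 24691.)
p = -61104 (p = 18 - 334*183 = 18 - 61122 = -61104)
N = 151348/9 (N = 222223/9 - (24 - 9)²*35 = 222223/9 - 15²*35 = 222223/9 - 225*35 = 222223/9 - 1*7875 = 222223/9 - 7875 = 151348/9 ≈ 16816.)
N + p = 151348/9 - 61104 = -398588/9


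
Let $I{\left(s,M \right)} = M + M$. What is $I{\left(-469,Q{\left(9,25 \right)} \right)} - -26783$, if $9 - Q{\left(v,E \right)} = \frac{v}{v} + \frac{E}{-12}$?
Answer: $\frac{160819}{6} \approx 26803.0$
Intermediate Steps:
$Q{\left(v,E \right)} = 8 + \frac{E}{12}$ ($Q{\left(v,E \right)} = 9 - \left(\frac{v}{v} + \frac{E}{-12}\right) = 9 - \left(1 + E \left(- \frac{1}{12}\right)\right) = 9 - \left(1 - \frac{E}{12}\right) = 9 + \left(-1 + \frac{E}{12}\right) = 8 + \frac{E}{12}$)
$I{\left(s,M \right)} = 2 M$
$I{\left(-469,Q{\left(9,25 \right)} \right)} - -26783 = 2 \left(8 + \frac{1}{12} \cdot 25\right) - -26783 = 2 \left(8 + \frac{25}{12}\right) + 26783 = 2 \cdot \frac{121}{12} + 26783 = \frac{121}{6} + 26783 = \frac{160819}{6}$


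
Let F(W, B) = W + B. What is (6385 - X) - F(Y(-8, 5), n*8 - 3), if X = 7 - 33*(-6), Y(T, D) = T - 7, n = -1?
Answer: 6206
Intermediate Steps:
Y(T, D) = -7 + T
X = 205 (X = 7 + 198 = 205)
F(W, B) = B + W
(6385 - X) - F(Y(-8, 5), n*8 - 3) = (6385 - 1*205) - ((-1*8 - 3) + (-7 - 8)) = (6385 - 205) - ((-8 - 3) - 15) = 6180 - (-11 - 15) = 6180 - 1*(-26) = 6180 + 26 = 6206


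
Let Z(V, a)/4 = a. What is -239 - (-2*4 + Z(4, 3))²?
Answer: -255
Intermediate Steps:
Z(V, a) = 4*a
-239 - (-2*4 + Z(4, 3))² = -239 - (-2*4 + 4*3)² = -239 - (-8 + 12)² = -239 - 1*4² = -239 - 1*16 = -239 - 16 = -255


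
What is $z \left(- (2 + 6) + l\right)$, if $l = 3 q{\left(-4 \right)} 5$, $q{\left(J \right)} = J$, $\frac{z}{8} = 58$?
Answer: $-31552$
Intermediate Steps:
$z = 464$ ($z = 8 \cdot 58 = 464$)
$l = -60$ ($l = 3 \left(-4\right) 5 = \left(-12\right) 5 = -60$)
$z \left(- (2 + 6) + l\right) = 464 \left(- (2 + 6) - 60\right) = 464 \left(\left(-1\right) 8 - 60\right) = 464 \left(-8 - 60\right) = 464 \left(-68\right) = -31552$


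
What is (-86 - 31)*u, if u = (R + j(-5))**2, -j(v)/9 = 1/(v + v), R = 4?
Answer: -280917/100 ≈ -2809.2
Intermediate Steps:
j(v) = -9/(2*v) (j(v) = -9/(v + v) = -9*1/(2*v) = -9/(2*v))
u = 2401/100 (u = (4 - 9/2/(-5))**2 = (4 - 9/2*(-1/5))**2 = (4 + 9/10)**2 = (49/10)**2 = 2401/100 ≈ 24.010)
(-86 - 31)*u = (-86 - 31)*(2401/100) = -117*2401/100 = -280917/100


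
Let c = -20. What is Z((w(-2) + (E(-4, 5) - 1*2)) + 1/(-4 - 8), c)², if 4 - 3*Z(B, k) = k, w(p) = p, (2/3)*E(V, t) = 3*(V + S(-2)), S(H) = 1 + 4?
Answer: 64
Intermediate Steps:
S(H) = 5
E(V, t) = 45/2 + 9*V/2 (E(V, t) = 3*(3*(V + 5))/2 = 3*(3*(5 + V))/2 = 3*(15 + 3*V)/2 = 45/2 + 9*V/2)
Z(B, k) = 4/3 - k/3
Z((w(-2) + (E(-4, 5) - 1*2)) + 1/(-4 - 8), c)² = (4/3 - ⅓*(-20))² = (4/3 + 20/3)² = 8² = 64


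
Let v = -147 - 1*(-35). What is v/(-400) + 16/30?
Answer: 61/75 ≈ 0.81333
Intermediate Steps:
v = -112 (v = -147 + 35 = -112)
v/(-400) + 16/30 = -112/(-400) + 16/30 = -112*(-1/400) + 16*(1/30) = 7/25 + 8/15 = 61/75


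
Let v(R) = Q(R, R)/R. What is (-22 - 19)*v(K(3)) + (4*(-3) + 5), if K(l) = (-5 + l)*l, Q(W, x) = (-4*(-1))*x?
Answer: -171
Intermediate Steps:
Q(W, x) = 4*x
K(l) = l*(-5 + l)
v(R) = 4 (v(R) = (4*R)/R = 4)
(-22 - 19)*v(K(3)) + (4*(-3) + 5) = (-22 - 19)*4 + (4*(-3) + 5) = -41*4 + (-12 + 5) = -164 - 7 = -171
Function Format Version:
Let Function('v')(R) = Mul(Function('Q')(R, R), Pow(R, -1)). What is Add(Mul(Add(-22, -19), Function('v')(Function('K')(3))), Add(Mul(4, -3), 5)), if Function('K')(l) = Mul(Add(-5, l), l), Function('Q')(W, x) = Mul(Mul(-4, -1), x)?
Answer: -171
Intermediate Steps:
Function('Q')(W, x) = Mul(4, x)
Function('K')(l) = Mul(l, Add(-5, l))
Function('v')(R) = 4 (Function('v')(R) = Mul(Mul(4, R), Pow(R, -1)) = 4)
Add(Mul(Add(-22, -19), Function('v')(Function('K')(3))), Add(Mul(4, -3), 5)) = Add(Mul(Add(-22, -19), 4), Add(Mul(4, -3), 5)) = Add(Mul(-41, 4), Add(-12, 5)) = Add(-164, -7) = -171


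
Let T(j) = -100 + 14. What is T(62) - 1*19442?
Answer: -19528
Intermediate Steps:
T(j) = -86
T(62) - 1*19442 = -86 - 1*19442 = -86 - 19442 = -19528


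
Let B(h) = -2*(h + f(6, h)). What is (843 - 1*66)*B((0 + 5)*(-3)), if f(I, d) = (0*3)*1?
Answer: 23310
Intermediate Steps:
f(I, d) = 0 (f(I, d) = 0*1 = 0)
B(h) = -2*h (B(h) = -2*(h + 0) = -2*h)
(843 - 1*66)*B((0 + 5)*(-3)) = (843 - 1*66)*(-2*(0 + 5)*(-3)) = (843 - 66)*(-10*(-3)) = 777*(-2*(-15)) = 777*30 = 23310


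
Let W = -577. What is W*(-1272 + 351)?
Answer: 531417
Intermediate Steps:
W*(-1272 + 351) = -577*(-1272 + 351) = -577*(-921) = 531417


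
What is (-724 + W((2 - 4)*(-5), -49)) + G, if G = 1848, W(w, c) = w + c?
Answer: 1085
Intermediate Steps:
W(w, c) = c + w
(-724 + W((2 - 4)*(-5), -49)) + G = (-724 + (-49 + (2 - 4)*(-5))) + 1848 = (-724 + (-49 - 2*(-5))) + 1848 = (-724 + (-49 + 10)) + 1848 = (-724 - 39) + 1848 = -763 + 1848 = 1085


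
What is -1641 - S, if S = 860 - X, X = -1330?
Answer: -3831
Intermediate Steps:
S = 2190 (S = 860 - 1*(-1330) = 860 + 1330 = 2190)
-1641 - S = -1641 - 1*2190 = -1641 - 2190 = -3831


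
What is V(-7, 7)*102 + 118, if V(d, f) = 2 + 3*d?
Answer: -1820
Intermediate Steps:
V(-7, 7)*102 + 118 = (2 + 3*(-7))*102 + 118 = (2 - 21)*102 + 118 = -19*102 + 118 = -1938 + 118 = -1820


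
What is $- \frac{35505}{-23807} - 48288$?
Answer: $- \frac{1149556911}{23807} \approx -48287.0$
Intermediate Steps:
$- \frac{35505}{-23807} - 48288 = \left(-35505\right) \left(- \frac{1}{23807}\right) - 48288 = \frac{35505}{23807} - 48288 = - \frac{1149556911}{23807}$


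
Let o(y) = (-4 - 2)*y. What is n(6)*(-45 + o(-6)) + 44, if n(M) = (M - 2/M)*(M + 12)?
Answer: -874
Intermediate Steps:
n(M) = (12 + M)*(M - 2/M) (n(M) = (M - 2/M)*(12 + M) = (12 + M)*(M - 2/M))
o(y) = -6*y
n(6)*(-45 + o(-6)) + 44 = (-2 + 6² - 24/6 + 12*6)*(-45 - 6*(-6)) + 44 = (-2 + 36 - 24*⅙ + 72)*(-45 + 36) + 44 = (-2 + 36 - 4 + 72)*(-9) + 44 = 102*(-9) + 44 = -918 + 44 = -874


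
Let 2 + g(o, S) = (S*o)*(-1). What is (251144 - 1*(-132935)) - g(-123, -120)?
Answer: 398841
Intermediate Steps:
g(o, S) = -2 - S*o (g(o, S) = -2 + (S*o)*(-1) = -2 - S*o)
(251144 - 1*(-132935)) - g(-123, -120) = (251144 - 1*(-132935)) - (-2 - 1*(-120)*(-123)) = (251144 + 132935) - (-2 - 14760) = 384079 - 1*(-14762) = 384079 + 14762 = 398841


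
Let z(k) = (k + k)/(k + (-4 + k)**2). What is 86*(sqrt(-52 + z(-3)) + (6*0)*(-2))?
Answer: 86*I*sqrt(27577)/23 ≈ 620.93*I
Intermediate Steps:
z(k) = 2*k/(k + (-4 + k)**2) (z(k) = (2*k)/(k + (-4 + k)**2) = 2*k/(k + (-4 + k)**2))
86*(sqrt(-52 + z(-3)) + (6*0)*(-2)) = 86*(sqrt(-52 + 2*(-3)/(-3 + (-4 - 3)**2)) + (6*0)*(-2)) = 86*(sqrt(-52 + 2*(-3)/(-3 + (-7)**2)) + 0*(-2)) = 86*(sqrt(-52 + 2*(-3)/(-3 + 49)) + 0) = 86*(sqrt(-52 + 2*(-3)/46) + 0) = 86*(sqrt(-52 + 2*(-3)*(1/46)) + 0) = 86*(sqrt(-52 - 3/23) + 0) = 86*(sqrt(-1199/23) + 0) = 86*(I*sqrt(27577)/23 + 0) = 86*(I*sqrt(27577)/23) = 86*I*sqrt(27577)/23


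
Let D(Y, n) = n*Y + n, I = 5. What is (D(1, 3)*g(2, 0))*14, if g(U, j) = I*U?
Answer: 840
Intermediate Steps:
g(U, j) = 5*U
D(Y, n) = n + Y*n (D(Y, n) = Y*n + n = n + Y*n)
(D(1, 3)*g(2, 0))*14 = ((3*(1 + 1))*(5*2))*14 = ((3*2)*10)*14 = (6*10)*14 = 60*14 = 840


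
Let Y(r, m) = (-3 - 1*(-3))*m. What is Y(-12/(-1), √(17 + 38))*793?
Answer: 0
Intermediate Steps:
Y(r, m) = 0 (Y(r, m) = (-3 + 3)*m = 0*m = 0)
Y(-12/(-1), √(17 + 38))*793 = 0*793 = 0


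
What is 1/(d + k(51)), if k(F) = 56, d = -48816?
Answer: -1/48760 ≈ -2.0509e-5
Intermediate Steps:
1/(d + k(51)) = 1/(-48816 + 56) = 1/(-48760) = -1/48760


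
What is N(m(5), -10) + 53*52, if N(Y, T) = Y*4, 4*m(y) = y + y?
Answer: 2766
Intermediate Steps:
m(y) = y/2 (m(y) = (y + y)/4 = (2*y)/4 = y/2)
N(Y, T) = 4*Y
N(m(5), -10) + 53*52 = 4*((1/2)*5) + 53*52 = 4*(5/2) + 2756 = 10 + 2756 = 2766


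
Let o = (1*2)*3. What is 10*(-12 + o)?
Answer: -60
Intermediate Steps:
o = 6 (o = 2*3 = 6)
10*(-12 + o) = 10*(-12 + 6) = 10*(-6) = -60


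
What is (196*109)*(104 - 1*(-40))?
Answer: 3076416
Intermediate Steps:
(196*109)*(104 - 1*(-40)) = 21364*(104 + 40) = 21364*144 = 3076416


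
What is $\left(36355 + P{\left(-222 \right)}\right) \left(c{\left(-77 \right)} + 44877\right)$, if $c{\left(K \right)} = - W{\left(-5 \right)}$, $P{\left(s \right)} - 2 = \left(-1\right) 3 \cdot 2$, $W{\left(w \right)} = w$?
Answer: $1631505582$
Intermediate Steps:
$P{\left(s \right)} = -4$ ($P{\left(s \right)} = 2 + \left(-1\right) 3 \cdot 2 = 2 - 6 = -4$)
$c{\left(K \right)} = 5$ ($c{\left(K \right)} = \left(-1\right) \left(-5\right) = 5$)
$\left(36355 + P{\left(-222 \right)}\right) \left(c{\left(-77 \right)} + 44877\right) = \left(36355 - 4\right) \left(5 + 44877\right) = 36351 \cdot 44882 = 1631505582$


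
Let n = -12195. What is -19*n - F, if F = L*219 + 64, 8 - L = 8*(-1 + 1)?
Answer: 229889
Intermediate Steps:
L = 8 (L = 8 - 8*(-1 + 1) = 8 - 8*0 = 8 - 1*0 = 8 + 0 = 8)
F = 1816 (F = 8*219 + 64 = 1752 + 64 = 1816)
-19*n - F = -19*(-12195) - 1*1816 = 231705 - 1816 = 229889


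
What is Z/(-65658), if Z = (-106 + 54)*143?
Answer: 3718/32829 ≈ 0.11325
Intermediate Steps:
Z = -7436 (Z = -52*143 = -7436)
Z/(-65658) = -7436/(-65658) = -7436*(-1/65658) = 3718/32829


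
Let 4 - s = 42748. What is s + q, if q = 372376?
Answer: 329632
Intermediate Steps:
s = -42744 (s = 4 - 1*42748 = 4 - 42748 = -42744)
s + q = -42744 + 372376 = 329632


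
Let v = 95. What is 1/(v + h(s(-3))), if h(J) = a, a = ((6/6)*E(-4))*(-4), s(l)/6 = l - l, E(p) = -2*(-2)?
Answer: 1/79 ≈ 0.012658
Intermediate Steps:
E(p) = 4
s(l) = 0 (s(l) = 6*(l - l) = 6*0 = 0)
a = -16 (a = ((6/6)*4)*(-4) = ((6*(1/6))*4)*(-4) = (1*4)*(-4) = 4*(-4) = -16)
h(J) = -16
1/(v + h(s(-3))) = 1/(95 - 16) = 1/79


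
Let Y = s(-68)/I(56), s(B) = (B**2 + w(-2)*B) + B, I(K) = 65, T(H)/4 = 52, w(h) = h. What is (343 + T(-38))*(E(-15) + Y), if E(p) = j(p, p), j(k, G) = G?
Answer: 2048067/65 ≈ 31509.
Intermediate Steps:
E(p) = p
T(H) = 208 (T(H) = 4*52 = 208)
s(B) = B**2 - B (s(B) = (B**2 - 2*B) + B = B**2 - B)
Y = 4692/65 (Y = -68*(-1 - 68)/65 = -68*(-69)*(1/65) = 4692*(1/65) = 4692/65 ≈ 72.185)
(343 + T(-38))*(E(-15) + Y) = (343 + 208)*(-15 + 4692/65) = 551*(3717/65) = 2048067/65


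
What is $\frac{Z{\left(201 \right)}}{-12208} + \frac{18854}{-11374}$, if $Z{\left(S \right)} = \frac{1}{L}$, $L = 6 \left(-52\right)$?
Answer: $- \frac{3264223355}{1969199232} \approx -1.6576$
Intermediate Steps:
$L = -312$
$Z{\left(S \right)} = - \frac{1}{312}$ ($Z{\left(S \right)} = \frac{1}{-312} = - \frac{1}{312}$)
$\frac{Z{\left(201 \right)}}{-12208} + \frac{18854}{-11374} = - \frac{1}{312 \left(-12208\right)} + \frac{18854}{-11374} = \left(- \frac{1}{312}\right) \left(- \frac{1}{12208}\right) + 18854 \left(- \frac{1}{11374}\right) = \frac{1}{3808896} - \frac{857}{517} = - \frac{3264223355}{1969199232}$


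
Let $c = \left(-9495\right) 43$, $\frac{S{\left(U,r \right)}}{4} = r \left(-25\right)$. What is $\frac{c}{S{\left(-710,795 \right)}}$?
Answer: $\frac{27219}{5300} \approx 5.1357$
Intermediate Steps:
$S{\left(U,r \right)} = - 100 r$ ($S{\left(U,r \right)} = 4 r \left(-25\right) = 4 \left(- 25 r\right) = - 100 r$)
$c = -408285$
$\frac{c}{S{\left(-710,795 \right)}} = - \frac{408285}{\left(-100\right) 795} = - \frac{408285}{-79500} = \left(-408285\right) \left(- \frac{1}{79500}\right) = \frac{27219}{5300}$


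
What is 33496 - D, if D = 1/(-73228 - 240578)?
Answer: 10511245777/313806 ≈ 33496.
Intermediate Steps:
D = -1/313806 (D = 1/(-313806) = -1/313806 ≈ -3.1867e-6)
33496 - D = 33496 - 1*(-1/313806) = 33496 + 1/313806 = 10511245777/313806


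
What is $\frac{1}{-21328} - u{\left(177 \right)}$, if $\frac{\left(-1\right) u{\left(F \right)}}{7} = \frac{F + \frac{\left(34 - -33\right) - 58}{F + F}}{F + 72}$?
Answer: $\frac{519769127}{104443216} \approx 4.9766$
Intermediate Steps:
$u{\left(F \right)} = - \frac{7 \left(F + \frac{9}{2 F}\right)}{72 + F}$ ($u{\left(F \right)} = - 7 \frac{F + \frac{\left(34 - -33\right) - 58}{F + F}}{F + 72} = - 7 \frac{F + \frac{\left(34 + 33\right) - 58}{2 F}}{72 + F} = - 7 \frac{F + \left(67 - 58\right) \frac{1}{2 F}}{72 + F} = - 7 \frac{F + 9 \frac{1}{2 F}}{72 + F} = - 7 \frac{F + \frac{9}{2 F}}{72 + F} = - \frac{7 \left(F + \frac{9}{2 F}\right)}{72 + F}$)
$\frac{1}{-21328} - u{\left(177 \right)} = \frac{1}{-21328} - \frac{7 \left(-9 - 2 \cdot 177^{2}\right)}{2 \cdot 177 \left(72 + 177\right)} = - \frac{1}{21328} - \frac{7}{2} \cdot \frac{1}{177} \cdot \frac{1}{249} \left(-9 - 62658\right) = - \frac{1}{21328} - \frac{7}{2} \cdot \frac{1}{177} \cdot \frac{1}{249} \left(-62667\right) = - \frac{1}{21328} - - \frac{48741}{9794} = - \frac{1}{21328} + \frac{48741}{9794} = \frac{519769127}{104443216}$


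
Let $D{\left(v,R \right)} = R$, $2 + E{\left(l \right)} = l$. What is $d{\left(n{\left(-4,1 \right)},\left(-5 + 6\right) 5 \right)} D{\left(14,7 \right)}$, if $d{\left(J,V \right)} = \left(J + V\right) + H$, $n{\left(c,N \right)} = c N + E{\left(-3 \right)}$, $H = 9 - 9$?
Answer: $-28$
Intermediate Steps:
$E{\left(l \right)} = -2 + l$
$H = 0$ ($H = 9 - 9 = 0$)
$n{\left(c,N \right)} = -5 + N c$ ($n{\left(c,N \right)} = c N - 5 = N c - 5 = -5 + N c$)
$d{\left(J,V \right)} = J + V$ ($d{\left(J,V \right)} = \left(J + V\right) + 0 = J + V$)
$d{\left(n{\left(-4,1 \right)},\left(-5 + 6\right) 5 \right)} D{\left(14,7 \right)} = \left(\left(-5 + 1 \left(-4\right)\right) + \left(-5 + 6\right) 5\right) 7 = \left(\left(-5 - 4\right) + 1 \cdot 5\right) 7 = \left(-9 + 5\right) 7 = \left(-4\right) 7 = -28$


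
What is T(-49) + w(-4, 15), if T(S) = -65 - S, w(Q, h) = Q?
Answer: -20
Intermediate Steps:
T(-49) + w(-4, 15) = (-65 - 1*(-49)) - 4 = (-65 + 49) - 4 = -16 - 4 = -20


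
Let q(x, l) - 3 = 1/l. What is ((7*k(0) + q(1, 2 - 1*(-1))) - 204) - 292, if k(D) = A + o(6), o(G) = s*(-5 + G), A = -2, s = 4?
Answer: -1436/3 ≈ -478.67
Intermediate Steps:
q(x, l) = 3 + 1/l
o(G) = -20 + 4*G (o(G) = 4*(-5 + G) = -20 + 4*G)
k(D) = 2 (k(D) = -2 + (-20 + 4*6) = -2 + (-20 + 24) = -2 + 4 = 2)
((7*k(0) + q(1, 2 - 1*(-1))) - 204) - 292 = ((7*2 + (3 + 1/(2 - 1*(-1)))) - 204) - 292 = ((14 + (3 + 1/(2 + 1))) - 204) - 292 = ((14 + (3 + 1/3)) - 204) - 292 = ((14 + (3 + ⅓)) - 204) - 292 = ((14 + 10/3) - 204) - 292 = (52/3 - 204) - 292 = -560/3 - 292 = -1436/3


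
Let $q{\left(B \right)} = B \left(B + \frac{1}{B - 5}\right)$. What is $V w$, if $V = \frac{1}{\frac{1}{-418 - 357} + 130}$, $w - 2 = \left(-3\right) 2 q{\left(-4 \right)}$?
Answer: $- \frac{224750}{302247} \approx -0.7436$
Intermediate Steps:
$q{\left(B \right)} = B \left(B + \frac{1}{-5 + B}\right)$
$w = - \frac{290}{3}$ ($w = 2 + \left(-3\right) 2 \left(- \frac{4 \left(1 + \left(-4\right)^{2} - -20\right)}{-5 - 4}\right) = 2 - 6 \left(- \frac{4 \left(1 + 16 + 20\right)}{-9}\right) = 2 - 6 \left(\left(-4\right) \left(- \frac{1}{9}\right) 37\right) = 2 - \frac{296}{3} = - \frac{290}{3} \approx -96.667$)
$V = \frac{775}{100749}$ ($V = \frac{1}{\frac{1}{-775} + 130} = \frac{1}{- \frac{1}{775} + 130} = \frac{1}{\frac{100749}{775}} = \frac{775}{100749} \approx 0.0076924$)
$V w = \frac{775}{100749} \left(- \frac{290}{3}\right) = - \frac{224750}{302247}$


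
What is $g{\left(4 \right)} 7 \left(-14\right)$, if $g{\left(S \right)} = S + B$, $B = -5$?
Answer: $98$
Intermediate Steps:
$g{\left(S \right)} = -5 + S$ ($g{\left(S \right)} = S - 5 = -5 + S$)
$g{\left(4 \right)} 7 \left(-14\right) = \left(-5 + 4\right) 7 \left(-14\right) = \left(-1\right) 7 \left(-14\right) = \left(-7\right) \left(-14\right) = 98$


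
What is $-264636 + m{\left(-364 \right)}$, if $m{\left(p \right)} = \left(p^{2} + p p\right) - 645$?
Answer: $-289$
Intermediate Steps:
$m{\left(p \right)} = -645 + 2 p^{2}$ ($m{\left(p \right)} = \left(p^{2} + p^{2}\right) - 645 = 2 p^{2} - 645 = -645 + 2 p^{2}$)
$-264636 + m{\left(-364 \right)} = -264636 - \left(645 - 2 \left(-364\right)^{2}\right) = -264636 + \left(-645 + 2 \cdot 132496\right) = -264636 + \left(-645 + 264992\right) = -264636 + 264347 = -289$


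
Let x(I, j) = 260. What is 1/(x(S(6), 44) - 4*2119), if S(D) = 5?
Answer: -1/8216 ≈ -0.00012171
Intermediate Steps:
1/(x(S(6), 44) - 4*2119) = 1/(260 - 4*2119) = 1/(260 - 8476) = 1/(-8216) = -1/8216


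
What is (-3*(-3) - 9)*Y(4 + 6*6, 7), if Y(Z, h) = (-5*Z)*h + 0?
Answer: 0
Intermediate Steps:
Y(Z, h) = -5*Z*h (Y(Z, h) = -5*Z*h + 0 = -5*Z*h)
(-3*(-3) - 9)*Y(4 + 6*6, 7) = (-3*(-3) - 9)*(-5*(4 + 6*6)*7) = (9 - 9)*(-5*(4 + 36)*7) = 0*(-5*40*7) = 0*(-1400) = 0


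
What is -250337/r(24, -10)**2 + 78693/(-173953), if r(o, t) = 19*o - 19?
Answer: -58574795678/33219630457 ≈ -1.7633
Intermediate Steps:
r(o, t) = -19 + 19*o
-250337/r(24, -10)**2 + 78693/(-173953) = -250337/(-19 + 19*24)**2 + 78693/(-173953) = -250337/(-19 + 456)**2 + 78693*(-1/173953) = -250337/(437**2) - 78693/173953 = -250337/190969 - 78693/173953 = -58574795678/33219630457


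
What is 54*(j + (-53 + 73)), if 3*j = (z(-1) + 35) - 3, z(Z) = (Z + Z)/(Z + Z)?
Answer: 1674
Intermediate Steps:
z(Z) = 1 (z(Z) = (2*Z)/((2*Z)) = (2*Z)*(1/(2*Z)) = 1)
j = 11 (j = ((1 + 35) - 3)/3 = (36 - 3)/3 = (⅓)*33 = 11)
54*(j + (-53 + 73)) = 54*(11 + (-53 + 73)) = 54*(11 + 20) = 54*31 = 1674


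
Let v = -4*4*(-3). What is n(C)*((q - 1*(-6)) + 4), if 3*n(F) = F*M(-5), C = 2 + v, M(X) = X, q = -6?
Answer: -1000/3 ≈ -333.33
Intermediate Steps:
v = 48 (v = -16*(-3) = 48)
C = 50 (C = 2 + 48 = 50)
n(F) = -5*F/3 (n(F) = (F*(-5))/3 = (-5*F)/3 = -5*F/3)
n(C)*((q - 1*(-6)) + 4) = (-5/3*50)*((-6 - 1*(-6)) + 4) = -250*((-6 + 6) + 4)/3 = -250*(0 + 4)/3 = -250/3*4 = -1000/3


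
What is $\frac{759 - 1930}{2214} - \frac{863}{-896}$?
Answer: $\frac{430733}{991872} \approx 0.43426$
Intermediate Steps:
$\frac{759 - 1930}{2214} - \frac{863}{-896} = \left(759 - 1930\right) \frac{1}{2214} - - \frac{863}{896} = \left(-1171\right) \frac{1}{2214} + \frac{863}{896} = - \frac{1171}{2214} + \frac{863}{896} = \frac{430733}{991872}$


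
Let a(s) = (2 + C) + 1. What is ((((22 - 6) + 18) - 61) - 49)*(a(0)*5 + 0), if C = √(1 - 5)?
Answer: -1140 - 760*I ≈ -1140.0 - 760.0*I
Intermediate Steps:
C = 2*I (C = √(-4) = 2*I ≈ 2.0*I)
a(s) = 3 + 2*I (a(s) = (2 + 2*I) + 1 = 3 + 2*I)
((((22 - 6) + 18) - 61) - 49)*(a(0)*5 + 0) = ((((22 - 6) + 18) - 61) - 49)*((3 + 2*I)*5 + 0) = (((16 + 18) - 61) - 49)*((15 + 10*I) + 0) = ((34 - 61) - 49)*(15 + 10*I) = (-27 - 49)*(15 + 10*I) = -76*(15 + 10*I) = -1140 - 760*I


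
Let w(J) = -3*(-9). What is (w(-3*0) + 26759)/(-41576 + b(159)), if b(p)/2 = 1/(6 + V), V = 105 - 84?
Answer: -361611/561275 ≈ -0.64427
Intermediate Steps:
V = 21
w(J) = 27
b(p) = 2/27 (b(p) = 2/(6 + 21) = 2/27)
(w(-3*0) + 26759)/(-41576 + b(159)) = (27 + 26759)/(-41576 + 2/27) = 26786/(-1122550/27) = 26786*(-27/1122550) = -361611/561275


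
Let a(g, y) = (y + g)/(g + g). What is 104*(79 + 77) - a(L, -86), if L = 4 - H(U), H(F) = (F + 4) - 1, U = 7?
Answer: 48649/3 ≈ 16216.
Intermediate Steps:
H(F) = 3 + F (H(F) = (4 + F) - 1 = 3 + F)
L = -6 (L = 4 - (3 + 7) = 4 - 1*10 = 4 - 10 = -6)
a(g, y) = (g + y)/(2*g) (a(g, y) = (g + y)/((2*g)) = (g + y)*(1/(2*g)) = (g + y)/(2*g))
104*(79 + 77) - a(L, -86) = 104*(79 + 77) - (-6 - 86)/(2*(-6)) = 104*156 - (-1)*(-92)/(2*6) = 16224 - 1*23/3 = 16224 - 23/3 = 48649/3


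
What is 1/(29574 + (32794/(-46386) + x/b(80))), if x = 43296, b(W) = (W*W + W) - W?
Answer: 4638600/137210057129 ≈ 3.3807e-5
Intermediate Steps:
b(W) = W² (b(W) = (W² + W) - W = (W + W²) - W = W²)
1/(29574 + (32794/(-46386) + x/b(80))) = 1/(29574 + (32794/(-46386) + 43296/(80²))) = 1/(29574 + (32794*(-1/46386) + 43296/6400)) = 1/(29574 + (-16397/23193 + 43296*(1/6400))) = 1/(29574 + (-16397/23193 + 1353/200)) = 1/(29574 + 28100729/4638600) = 1/(137210057129/4638600) = 4638600/137210057129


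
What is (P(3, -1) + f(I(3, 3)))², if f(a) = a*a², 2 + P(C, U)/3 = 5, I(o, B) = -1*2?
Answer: 1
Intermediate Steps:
I(o, B) = -2
P(C, U) = 9 (P(C, U) = -6 + 3*5 = -6 + 15 = 9)
f(a) = a³
(P(3, -1) + f(I(3, 3)))² = (9 + (-2)³)² = (9 - 8)² = 1² = 1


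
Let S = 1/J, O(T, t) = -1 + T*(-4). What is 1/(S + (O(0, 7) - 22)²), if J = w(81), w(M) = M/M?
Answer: 1/530 ≈ 0.0018868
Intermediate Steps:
O(T, t) = -1 - 4*T
w(M) = 1
J = 1
S = 1 (S = 1/1 = 1)
1/(S + (O(0, 7) - 22)²) = 1/(1 + ((-1 - 4*0) - 22)²) = 1/(1 + ((-1 + 0) - 22)²) = 1/(1 + (-1 - 22)²) = 1/(1 + (-23)²) = 1/(1 + 529) = 1/530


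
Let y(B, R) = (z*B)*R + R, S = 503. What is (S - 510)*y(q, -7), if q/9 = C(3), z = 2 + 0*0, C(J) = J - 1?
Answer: 1813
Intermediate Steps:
C(J) = -1 + J
z = 2 (z = 2 + 0 = 2)
q = 18 (q = 9*(-1 + 3) = 9*2 = 18)
y(B, R) = R + 2*B*R (y(B, R) = (2*B)*R + R = 2*B*R + R = R + 2*B*R)
(S - 510)*y(q, -7) = (503 - 510)*(-7*(1 + 2*18)) = -(-49)*(1 + 36) = -(-49)*37 = -7*(-259) = 1813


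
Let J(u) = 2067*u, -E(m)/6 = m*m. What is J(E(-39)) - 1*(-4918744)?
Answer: -13944698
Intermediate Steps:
E(m) = -6*m² (E(m) = -6*m*m = -6*m²)
J(E(-39)) - 1*(-4918744) = 2067*(-6*(-39)²) - 1*(-4918744) = 2067*(-6*1521) + 4918744 = 2067*(-9126) + 4918744 = -18863442 + 4918744 = -13944698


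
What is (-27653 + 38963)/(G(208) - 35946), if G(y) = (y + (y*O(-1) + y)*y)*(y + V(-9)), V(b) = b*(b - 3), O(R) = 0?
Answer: 5655/6850603 ≈ 0.00082547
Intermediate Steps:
V(b) = b*(-3 + b)
G(y) = (108 + y)*(y + y²) (G(y) = (y + (y*0 + y)*y)*(y - 9*(-3 - 9)) = (y + (0 + y)*y)*(y - 9*(-12)) = (y + y*y)*(y + 108) = (y + y²)*(108 + y) = (108 + y)*(y + y²))
(-27653 + 38963)/(G(208) - 35946) = (-27653 + 38963)/(208*(108 + 208² + 109*208) - 35946) = 11310/(208*(108 + 43264 + 22672) - 35946) = 11310/(208*66044 - 35946) = 11310/(13737152 - 35946) = 11310/13701206 = 11310*(1/13701206) = 5655/6850603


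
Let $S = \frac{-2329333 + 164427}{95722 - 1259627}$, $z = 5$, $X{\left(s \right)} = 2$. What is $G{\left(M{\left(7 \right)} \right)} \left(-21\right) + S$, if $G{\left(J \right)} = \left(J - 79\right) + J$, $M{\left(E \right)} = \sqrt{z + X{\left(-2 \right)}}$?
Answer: $\frac{1933083301}{1163905} - 42 \sqrt{7} \approx 1549.7$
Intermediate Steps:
$S = \frac{2164906}{1163905}$ ($S = - \frac{2164906}{-1163905} = \left(-2164906\right) \left(- \frac{1}{1163905}\right) = \frac{2164906}{1163905} \approx 1.86$)
$M{\left(E \right)} = \sqrt{7}$ ($M{\left(E \right)} = \sqrt{5 + 2} = \sqrt{7}$)
$G{\left(J \right)} = -79 + 2 J$ ($G{\left(J \right)} = \left(-79 + J\right) + J = -79 + 2 J$)
$G{\left(M{\left(7 \right)} \right)} \left(-21\right) + S = \left(-79 + 2 \sqrt{7}\right) \left(-21\right) + \frac{2164906}{1163905} = \left(1659 - 42 \sqrt{7}\right) + \frac{2164906}{1163905} = \frac{1933083301}{1163905} - 42 \sqrt{7}$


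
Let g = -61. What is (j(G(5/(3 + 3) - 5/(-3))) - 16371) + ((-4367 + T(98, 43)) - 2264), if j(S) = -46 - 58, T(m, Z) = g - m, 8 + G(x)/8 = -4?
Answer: -23265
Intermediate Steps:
G(x) = -96 (G(x) = -64 + 8*(-4) = -64 - 32 = -96)
T(m, Z) = -61 - m
j(S) = -104
(j(G(5/(3 + 3) - 5/(-3))) - 16371) + ((-4367 + T(98, 43)) - 2264) = (-104 - 16371) + ((-4367 + (-61 - 1*98)) - 2264) = -16475 + ((-4367 + (-61 - 98)) - 2264) = -16475 + ((-4367 - 159) - 2264) = -16475 + (-4526 - 2264) = -16475 - 6790 = -23265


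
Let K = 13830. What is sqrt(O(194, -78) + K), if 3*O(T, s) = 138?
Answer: 2*sqrt(3469) ≈ 117.80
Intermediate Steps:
O(T, s) = 46 (O(T, s) = (1/3)*138 = 46)
sqrt(O(194, -78) + K) = sqrt(46 + 13830) = sqrt(13876) = 2*sqrt(3469)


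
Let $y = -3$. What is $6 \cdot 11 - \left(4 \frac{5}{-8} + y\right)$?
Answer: $\frac{143}{2} \approx 71.5$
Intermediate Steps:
$6 \cdot 11 - \left(4 \frac{5}{-8} + y\right) = 6 \cdot 11 - \left(4 \frac{5}{-8} - 3\right) = 66 - \left(4 \cdot 5 \left(- \frac{1}{8}\right) - 3\right) = 66 - \left(4 \left(- \frac{5}{8}\right) - 3\right) = 66 - \left(- \frac{5}{2} - 3\right) = 66 - - \frac{11}{2} = 66 + \frac{11}{2} = \frac{143}{2}$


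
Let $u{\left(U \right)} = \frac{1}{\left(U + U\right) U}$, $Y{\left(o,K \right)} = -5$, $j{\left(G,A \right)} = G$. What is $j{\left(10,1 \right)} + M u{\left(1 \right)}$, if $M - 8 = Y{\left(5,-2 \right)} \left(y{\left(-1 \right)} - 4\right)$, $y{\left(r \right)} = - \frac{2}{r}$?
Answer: $19$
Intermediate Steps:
$u{\left(U \right)} = \frac{1}{2 U^{2}}$ ($u{\left(U \right)} = \frac{1}{2 U U} = \frac{1}{2 U^{2}}$)
$M = 18$ ($M = 8 - 5 \left(- \frac{2}{-1} - 4\right) = 8 - 5 \left(\left(-2\right) \left(-1\right) - 4\right) = 8 - 5 \left(2 - 4\right) = 8 - -10 = 8 + 10 = 18$)
$j{\left(10,1 \right)} + M u{\left(1 \right)} = 10 + 18 \frac{1}{2 \cdot 1} = 10 + 18 \cdot \frac{1}{2} \cdot 1 = 10 + 18 \cdot \frac{1}{2} = 10 + 9 = 19$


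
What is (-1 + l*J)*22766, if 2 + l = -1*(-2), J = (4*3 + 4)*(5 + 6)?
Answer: -22766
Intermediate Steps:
J = 176 (J = (12 + 4)*11 = 16*11 = 176)
l = 0 (l = -2 - 1*(-2) = -2 + 2 = 0)
(-1 + l*J)*22766 = (-1 + 0*176)*22766 = (-1 + 0)*22766 = -1*22766 = -22766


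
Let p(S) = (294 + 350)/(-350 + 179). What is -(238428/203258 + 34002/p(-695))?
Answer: 295414494651/32724538 ≈ 9027.3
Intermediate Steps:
p(S) = -644/171 (p(S) = 644/(-171) = 644*(-1/171) = -644/171)
-(238428/203258 + 34002/p(-695)) = -(238428/203258 + 34002/(-644/171)) = -(238428*(1/203258) + 34002*(-171/644)) = -(119214/101629 - 2907171/322) = -1*(-295414494651/32724538) = 295414494651/32724538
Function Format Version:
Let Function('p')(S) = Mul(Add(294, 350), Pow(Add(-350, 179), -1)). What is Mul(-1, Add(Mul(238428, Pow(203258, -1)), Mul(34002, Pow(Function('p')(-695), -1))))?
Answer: Rational(295414494651, 32724538) ≈ 9027.3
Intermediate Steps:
Function('p')(S) = Rational(-644, 171) (Function('p')(S) = Mul(644, Pow(-171, -1)) = Mul(644, Rational(-1, 171)) = Rational(-644, 171))
Mul(-1, Add(Mul(238428, Pow(203258, -1)), Mul(34002, Pow(Function('p')(-695), -1)))) = Mul(-1, Add(Mul(238428, Pow(203258, -1)), Mul(34002, Pow(Rational(-644, 171), -1)))) = Mul(-1, Add(Mul(238428, Rational(1, 203258)), Mul(34002, Rational(-171, 644)))) = Mul(-1, Add(Rational(119214, 101629), Rational(-2907171, 322))) = Mul(-1, Rational(-295414494651, 32724538)) = Rational(295414494651, 32724538)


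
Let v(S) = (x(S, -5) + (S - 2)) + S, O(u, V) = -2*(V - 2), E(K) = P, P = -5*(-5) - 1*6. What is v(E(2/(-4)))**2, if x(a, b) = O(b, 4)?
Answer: 1024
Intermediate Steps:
P = 19 (P = 25 - 6 = 19)
E(K) = 19
O(u, V) = 4 - 2*V (O(u, V) = -2*(-2 + V) = 4 - 2*V)
x(a, b) = -4 (x(a, b) = 4 - 2*4 = 4 - 8 = -4)
v(S) = -6 + 2*S (v(S) = (-4 + (S - 2)) + S = (-4 + (-2 + S)) + S = (-6 + S) + S = -6 + 2*S)
v(E(2/(-4)))**2 = (-6 + 2*19)**2 = (-6 + 38)**2 = 32**2 = 1024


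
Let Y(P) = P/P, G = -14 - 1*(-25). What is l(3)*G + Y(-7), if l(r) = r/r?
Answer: 12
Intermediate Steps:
G = 11 (G = -14 + 25 = 11)
l(r) = 1
Y(P) = 1
l(3)*G + Y(-7) = 1*11 + 1 = 11 + 1 = 12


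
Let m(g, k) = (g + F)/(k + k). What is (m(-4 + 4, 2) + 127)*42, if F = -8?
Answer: 5250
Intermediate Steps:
m(g, k) = (-8 + g)/(2*k) (m(g, k) = (g - 8)/(k + k) = (-8 + g)/((2*k)) = (-8 + g)*(1/(2*k)) = (-8 + g)/(2*k))
(m(-4 + 4, 2) + 127)*42 = ((1/2)*(-8 + (-4 + 4))/2 + 127)*42 = ((1/2)*(1/2)*(-8 + 0) + 127)*42 = ((1/2)*(1/2)*(-8) + 127)*42 = (-2 + 127)*42 = 125*42 = 5250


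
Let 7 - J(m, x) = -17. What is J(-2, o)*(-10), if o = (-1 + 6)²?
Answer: -240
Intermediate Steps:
o = 25 (o = 5² = 25)
J(m, x) = 24 (J(m, x) = 7 - 1*(-17) = 7 + 17 = 24)
J(-2, o)*(-10) = 24*(-10) = -240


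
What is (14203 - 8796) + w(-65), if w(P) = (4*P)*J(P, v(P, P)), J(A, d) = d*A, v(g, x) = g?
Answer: -1093093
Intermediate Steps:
J(A, d) = A*d
w(P) = 4*P**3 (w(P) = (4*P)*(P*P) = (4*P)*P**2 = 4*P**3)
(14203 - 8796) + w(-65) = (14203 - 8796) + 4*(-65)**3 = 5407 + 4*(-274625) = 5407 - 1098500 = -1093093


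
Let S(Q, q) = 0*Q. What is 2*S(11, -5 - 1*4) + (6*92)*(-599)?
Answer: -330648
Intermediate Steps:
S(Q, q) = 0
2*S(11, -5 - 1*4) + (6*92)*(-599) = 2*0 + (6*92)*(-599) = 0 + 552*(-599) = 0 - 330648 = -330648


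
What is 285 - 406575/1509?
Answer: 7830/503 ≈ 15.567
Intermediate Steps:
285 - 406575/1509 = 285 - 695*195/503 = 285 - 135525/503 = 7830/503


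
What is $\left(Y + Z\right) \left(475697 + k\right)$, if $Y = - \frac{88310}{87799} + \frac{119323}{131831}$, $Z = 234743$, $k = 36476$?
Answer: $\frac{1391605896755931744082}{11574629969} \approx 1.2023 \cdot 10^{11}$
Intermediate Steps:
$Y = - \frac{1165555533}{11574629969}$ ($Y = \left(-88310\right) \frac{1}{87799} + 119323 \cdot \frac{1}{131831} = - \frac{88310}{87799} + \frac{119323}{131831} = - \frac{1165555533}{11574629969} \approx -0.1007$)
$\left(Y + Z\right) \left(475697 + k\right) = \left(- \frac{1165555533}{11574629969} + 234743\right) \left(475697 + 36476\right) = \frac{2717062197257434}{11574629969} \cdot 512173 = \frac{1391605896755931744082}{11574629969}$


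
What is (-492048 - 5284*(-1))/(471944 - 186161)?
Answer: -486764/285783 ≈ -1.7033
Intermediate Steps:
(-492048 - 5284*(-1))/(471944 - 186161) = (-492048 + 5284)/285783 = -486764*1/285783 = -486764/285783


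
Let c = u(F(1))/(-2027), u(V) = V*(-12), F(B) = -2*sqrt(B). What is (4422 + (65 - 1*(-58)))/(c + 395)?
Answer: 9212715/800641 ≈ 11.507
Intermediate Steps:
u(V) = -12*V
c = -24/2027 (c = -(-24)*sqrt(1)/(-2027) = -(-24)*(-1/2027) = -12*(-2)*(-1/2027) = 24*(-1/2027) = -24/2027 ≈ -0.011840)
(4422 + (65 - 1*(-58)))/(c + 395) = (4422 + (65 - 1*(-58)))/(-24/2027 + 395) = (4422 + (65 + 58))/(800641/2027) = (4422 + 123)*(2027/800641) = 4545*(2027/800641) = 9212715/800641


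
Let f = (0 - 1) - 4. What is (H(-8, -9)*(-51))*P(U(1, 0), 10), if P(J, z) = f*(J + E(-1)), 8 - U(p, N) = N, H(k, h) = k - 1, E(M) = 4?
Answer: -27540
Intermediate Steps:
f = -5 (f = -1 - 4 = -5)
H(k, h) = -1 + k
U(p, N) = 8 - N
P(J, z) = -20 - 5*J (P(J, z) = -5*(J + 4) = -5*(4 + J) = -20 - 5*J)
(H(-8, -9)*(-51))*P(U(1, 0), 10) = ((-1 - 8)*(-51))*(-20 - 5*(8 - 1*0)) = (-9*(-51))*(-20 - 5*(8 + 0)) = 459*(-20 - 5*8) = 459*(-20 - 40) = 459*(-60) = -27540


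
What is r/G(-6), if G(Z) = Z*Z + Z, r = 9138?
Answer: 1523/5 ≈ 304.60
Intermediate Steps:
G(Z) = Z + Z² (G(Z) = Z² + Z = Z + Z²)
r/G(-6) = 9138/((-6*(1 - 6))) = 9138/((-6*(-5))) = 9138/30 = 9138*(1/30) = 1523/5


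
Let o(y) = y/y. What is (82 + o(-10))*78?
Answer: 6474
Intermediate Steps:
o(y) = 1
(82 + o(-10))*78 = (82 + 1)*78 = 83*78 = 6474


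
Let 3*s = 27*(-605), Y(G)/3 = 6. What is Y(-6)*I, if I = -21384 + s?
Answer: -482922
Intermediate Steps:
Y(G) = 18 (Y(G) = 3*6 = 18)
s = -5445 (s = (27*(-605))/3 = (1/3)*(-16335) = -5445)
I = -26829 (I = -21384 - 5445 = -26829)
Y(-6)*I = 18*(-26829) = -482922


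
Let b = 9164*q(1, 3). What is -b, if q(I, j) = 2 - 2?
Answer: 0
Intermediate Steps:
q(I, j) = 0
b = 0 (b = 9164*0 = 0)
-b = -1*0 = 0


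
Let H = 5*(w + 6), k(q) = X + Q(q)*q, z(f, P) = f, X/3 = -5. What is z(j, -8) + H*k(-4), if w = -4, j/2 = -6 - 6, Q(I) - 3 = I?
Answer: -134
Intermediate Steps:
X = -15 (X = 3*(-5) = -15)
Q(I) = 3 + I
j = -24 (j = 2*(-6 - 6) = 2*(-12) = -24)
k(q) = -15 + q*(3 + q) (k(q) = -15 + (3 + q)*q = -15 + q*(3 + q))
H = 10 (H = 5*(-4 + 6) = 5*2 = 10)
z(j, -8) + H*k(-4) = -24 + 10*(-15 - 4*(3 - 4)) = -24 + 10*(-15 - 4*(-1)) = -24 + 10*(-15 + 4) = -24 + 10*(-11) = -24 - 110 = -134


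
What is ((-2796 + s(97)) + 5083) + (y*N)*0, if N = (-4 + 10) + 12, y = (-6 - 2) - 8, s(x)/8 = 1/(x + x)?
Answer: 221843/97 ≈ 2287.0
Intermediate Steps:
s(x) = 4/x (s(x) = 8/(x + x) = 8/((2*x)) = 8*(1/(2*x)) = 4/x)
y = -16 (y = -8 - 8 = -16)
N = 18 (N = 6 + 12 = 18)
((-2796 + s(97)) + 5083) + (y*N)*0 = ((-2796 + 4/97) + 5083) - 16*18*0 = ((-2796 + 4*(1/97)) + 5083) - 288*0 = ((-2796 + 4/97) + 5083) + 0 = (-271208/97 + 5083) + 0 = 221843/97 + 0 = 221843/97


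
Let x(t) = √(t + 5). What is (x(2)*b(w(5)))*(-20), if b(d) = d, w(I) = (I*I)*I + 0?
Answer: -2500*√7 ≈ -6614.4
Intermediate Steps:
w(I) = I³ (w(I) = I²*I + 0 = I³ + 0 = I³)
x(t) = √(5 + t)
(x(2)*b(w(5)))*(-20) = (√(5 + 2)*5³)*(-20) = (√7*125)*(-20) = (125*√7)*(-20) = -2500*√7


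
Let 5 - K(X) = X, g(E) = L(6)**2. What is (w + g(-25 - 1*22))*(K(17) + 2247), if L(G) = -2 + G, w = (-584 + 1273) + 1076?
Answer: 3980535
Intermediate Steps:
w = 1765 (w = 689 + 1076 = 1765)
g(E) = 16 (g(E) = (-2 + 6)**2 = 4**2 = 16)
K(X) = 5 - X
(w + g(-25 - 1*22))*(K(17) + 2247) = (1765 + 16)*((5 - 1*17) + 2247) = 1781*((5 - 17) + 2247) = 1781*(-12 + 2247) = 1781*2235 = 3980535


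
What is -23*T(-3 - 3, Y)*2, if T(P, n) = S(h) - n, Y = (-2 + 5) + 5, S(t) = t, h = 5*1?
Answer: 138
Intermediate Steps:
h = 5
Y = 8 (Y = 3 + 5 = 8)
T(P, n) = 5 - n
-23*T(-3 - 3, Y)*2 = -23*(5 - 1*8)*2 = -23*(5 - 8)*2 = -23*(-3)*2 = 69*2 = 138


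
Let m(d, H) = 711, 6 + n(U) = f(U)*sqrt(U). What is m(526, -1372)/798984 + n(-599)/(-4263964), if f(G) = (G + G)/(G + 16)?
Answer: 84346453/94634417016 - 599*I*sqrt(599)/1242945506 ≈ 0.00089129 - 1.1795e-5*I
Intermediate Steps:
f(G) = 2*G/(16 + G) (f(G) = (2*G)/(16 + G) = 2*G/(16 + G))
n(U) = -6 + 2*U**(3/2)/(16 + U) (n(U) = -6 + (2*U/(16 + U))*sqrt(U) = -6 + 2*U**(3/2)/(16 + U))
m(526, -1372)/798984 + n(-599)/(-4263964) = 711/798984 + (2*(-48 + (-599)**(3/2) - 3*(-599))/(16 - 599))/(-4263964) = 711*(1/798984) + (2*(-48 - 599*I*sqrt(599) + 1797)/(-583))*(-1/4263964) = 79/88776 + (2*(-1/583)*(1749 - 599*I*sqrt(599)))*(-1/4263964) = 79/88776 + (-6 + 1198*I*sqrt(599)/583)*(-1/4263964) = 79/88776 + (3/2131982 - 599*I*sqrt(599)/1242945506) = 84346453/94634417016 - 599*I*sqrt(599)/1242945506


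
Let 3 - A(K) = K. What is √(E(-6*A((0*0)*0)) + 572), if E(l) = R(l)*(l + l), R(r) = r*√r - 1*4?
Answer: 2*√(179 + 486*I*√2) ≈ 42.172 + 32.596*I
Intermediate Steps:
A(K) = 3 - K
R(r) = -4 + r^(3/2) (R(r) = r^(3/2) - 4 = -4 + r^(3/2))
E(l) = 2*l*(-4 + l^(3/2)) (E(l) = (-4 + l^(3/2))*(l + l) = (-4 + l^(3/2))*(2*l) = 2*l*(-4 + l^(3/2)))
√(E(-6*A((0*0)*0)) + 572) = √(2*(-6*(3 - 0*0*0))*(-4 + (-6*(3 - 0*0*0))^(3/2)) + 572) = √(2*(-6*(3 - 0*0))*(-4 + (-6*(3 - 0*0))^(3/2)) + 572) = √(2*(-6*(3 - 1*0))*(-4 + (-6*(3 - 1*0))^(3/2)) + 572) = √(2*(-6*(3 + 0))*(-4 + (-6*(3 + 0))^(3/2)) + 572) = √(2*(-6*3)*(-4 + (-6*3)^(3/2)) + 572) = √(2*(-18)*(-4 + (-18)^(3/2)) + 572) = √(2*(-18)*(-4 - 54*I*√2) + 572) = √((144 + 1944*I*√2) + 572) = √(716 + 1944*I*√2)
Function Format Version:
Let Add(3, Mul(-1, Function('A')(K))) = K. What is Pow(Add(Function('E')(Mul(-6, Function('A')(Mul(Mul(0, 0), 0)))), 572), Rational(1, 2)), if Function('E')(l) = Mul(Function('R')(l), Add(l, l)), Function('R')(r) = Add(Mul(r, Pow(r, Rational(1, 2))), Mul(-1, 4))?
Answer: Mul(2, Pow(Add(179, Mul(486, I, Pow(2, Rational(1, 2)))), Rational(1, 2))) ≈ Add(42.172, Mul(32.596, I))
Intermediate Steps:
Function('A')(K) = Add(3, Mul(-1, K))
Function('R')(r) = Add(-4, Pow(r, Rational(3, 2))) (Function('R')(r) = Add(Pow(r, Rational(3, 2)), -4) = Add(-4, Pow(r, Rational(3, 2))))
Function('E')(l) = Mul(2, l, Add(-4, Pow(l, Rational(3, 2)))) (Function('E')(l) = Mul(Add(-4, Pow(l, Rational(3, 2))), Add(l, l)) = Mul(Add(-4, Pow(l, Rational(3, 2))), Mul(2, l)) = Mul(2, l, Add(-4, Pow(l, Rational(3, 2)))))
Pow(Add(Function('E')(Mul(-6, Function('A')(Mul(Mul(0, 0), 0)))), 572), Rational(1, 2)) = Pow(Add(Mul(2, Mul(-6, Add(3, Mul(-1, Mul(Mul(0, 0), 0)))), Add(-4, Pow(Mul(-6, Add(3, Mul(-1, Mul(Mul(0, 0), 0)))), Rational(3, 2)))), 572), Rational(1, 2)) = Pow(Add(Mul(2, Mul(-6, Add(3, Mul(-1, Mul(0, 0)))), Add(-4, Pow(Mul(-6, Add(3, Mul(-1, Mul(0, 0)))), Rational(3, 2)))), 572), Rational(1, 2)) = Pow(Add(Mul(2, Mul(-6, Add(3, Mul(-1, 0))), Add(-4, Pow(Mul(-6, Add(3, Mul(-1, 0))), Rational(3, 2)))), 572), Rational(1, 2)) = Pow(Add(Mul(2, Mul(-6, Add(3, 0)), Add(-4, Pow(Mul(-6, Add(3, 0)), Rational(3, 2)))), 572), Rational(1, 2)) = Pow(Add(Mul(2, Mul(-6, 3), Add(-4, Pow(Mul(-6, 3), Rational(3, 2)))), 572), Rational(1, 2)) = Pow(Add(Mul(2, -18, Add(-4, Pow(-18, Rational(3, 2)))), 572), Rational(1, 2)) = Pow(Add(Mul(2, -18, Add(-4, Mul(-54, I, Pow(2, Rational(1, 2))))), 572), Rational(1, 2)) = Pow(Add(Add(144, Mul(1944, I, Pow(2, Rational(1, 2)))), 572), Rational(1, 2)) = Pow(Add(716, Mul(1944, I, Pow(2, Rational(1, 2)))), Rational(1, 2))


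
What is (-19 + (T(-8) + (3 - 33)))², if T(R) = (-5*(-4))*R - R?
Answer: 40401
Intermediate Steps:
T(R) = 19*R (T(R) = 20*R - R = 19*R)
(-19 + (T(-8) + (3 - 33)))² = (-19 + (19*(-8) + (3 - 33)))² = (-19 + (-152 - 30))² = (-19 - 182)² = (-201)² = 40401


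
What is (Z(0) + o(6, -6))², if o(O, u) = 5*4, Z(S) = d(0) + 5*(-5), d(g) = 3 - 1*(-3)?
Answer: 1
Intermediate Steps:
d(g) = 6 (d(g) = 3 + 3 = 6)
Z(S) = -19 (Z(S) = 6 + 5*(-5) = 6 - 25 = -19)
o(O, u) = 20
(Z(0) + o(6, -6))² = (-19 + 20)² = 1² = 1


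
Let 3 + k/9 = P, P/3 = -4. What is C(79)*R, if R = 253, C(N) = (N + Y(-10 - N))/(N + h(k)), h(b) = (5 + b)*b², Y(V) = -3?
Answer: -19228/2369171 ≈ -0.0081159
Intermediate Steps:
P = -12 (P = 3*(-4) = -12)
k = -135 (k = -27 + 9*(-12) = -27 - 108 = -135)
h(b) = b²*(5 + b)
C(N) = (-3 + N)/(-2369250 + N) (C(N) = (N - 3)/(N + (-135)²*(5 - 135)) = (-3 + N)/(N + 18225*(-130)) = (-3 + N)/(N - 2369250) = (-3 + N)/(-2369250 + N))
C(79)*R = ((-3 + 79)/(-2369250 + 79))*253 = (76/(-2369171))*253 = -1/2369171*76*253 = -76/2369171*253 = -19228/2369171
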